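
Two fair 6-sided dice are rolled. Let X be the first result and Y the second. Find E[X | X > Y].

14/3

P(X > Y) = 5/12.
Summing X·P(x,y) over outcomes with X > Y gives 35/18.
E[X | X > Y] = (35/18) / (5/12) = 14/3.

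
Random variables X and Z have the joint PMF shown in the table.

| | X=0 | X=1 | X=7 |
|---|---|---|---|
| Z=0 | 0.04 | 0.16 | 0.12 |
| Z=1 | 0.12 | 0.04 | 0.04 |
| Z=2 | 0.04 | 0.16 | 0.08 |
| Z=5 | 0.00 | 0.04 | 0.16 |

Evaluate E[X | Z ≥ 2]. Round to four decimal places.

P(Z ≥ 2) = 0.48.
Σ X·P over the event = 0·(0.04) + 1·(0.16) + 1·(0.04) + 7·(0.08) + 7·(0.16) = 1.88.
E[X | Z ≥ 2] = (1.88) / (0.48) = 3.9167.

3.9167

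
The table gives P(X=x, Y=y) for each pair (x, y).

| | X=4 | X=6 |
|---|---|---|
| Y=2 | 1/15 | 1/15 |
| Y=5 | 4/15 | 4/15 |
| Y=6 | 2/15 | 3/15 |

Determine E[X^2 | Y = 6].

P(Y = 6) = 1/3.
Summing X^2·P(X=x,Y=y) over the conditioning event gives 28/3.
E[X^2 | Y = 6] = (28/3) / (1/3) = 28.

28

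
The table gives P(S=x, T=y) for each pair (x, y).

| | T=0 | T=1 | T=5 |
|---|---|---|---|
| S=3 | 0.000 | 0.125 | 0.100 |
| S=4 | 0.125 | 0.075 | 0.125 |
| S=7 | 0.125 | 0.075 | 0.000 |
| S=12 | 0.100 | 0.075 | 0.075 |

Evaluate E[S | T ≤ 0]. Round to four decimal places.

7.3571

P(T ≤ 0) = 0.350.
Σ S·P over the event = 4·(0.125) + 7·(0.125) + 12·(0.100) = 2.575.
E[S | T ≤ 0] = (2.575) / (0.350) = 7.3571.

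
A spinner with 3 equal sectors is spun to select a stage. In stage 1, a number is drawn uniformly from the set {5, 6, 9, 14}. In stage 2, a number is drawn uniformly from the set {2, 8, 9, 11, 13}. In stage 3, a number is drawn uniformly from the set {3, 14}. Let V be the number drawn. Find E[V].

E[V | stage 1] = (5+6+9+14)/4 = 17/2.
E[V | stage 2] = (2+8+9+11+13)/5 = 43/5.
E[V | stage 3] = (3+14)/2 = 17/2.
E[V] = (1/3)·(17/2) + (1/3)·(43/5) + (1/3)·(17/2) = 128/15.

128/15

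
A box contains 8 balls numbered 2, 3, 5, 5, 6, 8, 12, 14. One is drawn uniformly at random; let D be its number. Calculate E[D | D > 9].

13

P(D > 9) = 1/4.
Σ over the event: 12·1/8 + 14·1/8 = 13/4.
E[D | D > 9] = (13/4) / (1/4) = 13.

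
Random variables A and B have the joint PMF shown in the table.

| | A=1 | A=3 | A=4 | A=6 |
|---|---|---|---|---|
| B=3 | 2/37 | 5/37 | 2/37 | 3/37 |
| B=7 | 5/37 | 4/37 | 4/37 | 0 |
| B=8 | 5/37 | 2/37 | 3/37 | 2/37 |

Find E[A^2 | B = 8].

P(B = 8) = 12/37.
Σ A^2·P over the event = 1·(5/37) + 9·(2/37) + 16·(3/37) + 36·(2/37) = 143/37.
E[A^2 | B = 8] = (143/37) / (12/37) = 143/12.

143/12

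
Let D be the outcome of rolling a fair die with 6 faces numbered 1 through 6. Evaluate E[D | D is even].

Given D is even, D is equally likely to be any of {2, 4, 6}.
E[D | D is even] = (2 + 4 + 6) / 3 = 4.

4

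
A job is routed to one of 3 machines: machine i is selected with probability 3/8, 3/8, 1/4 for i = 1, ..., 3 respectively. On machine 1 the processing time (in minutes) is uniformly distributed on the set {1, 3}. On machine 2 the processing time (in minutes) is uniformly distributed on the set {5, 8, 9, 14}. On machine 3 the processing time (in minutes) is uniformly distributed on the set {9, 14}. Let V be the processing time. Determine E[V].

E[V | machine 1] = (1+3)/2 = 2.
E[V | machine 2] = (5+8+9+14)/4 = 9.
E[V | machine 3] = (9+14)/2 = 23/2.
By the law of total expectation,
E[V] = (3/8)·(2) + (3/8)·(9) + (1/4)·(23/2) = 7.

7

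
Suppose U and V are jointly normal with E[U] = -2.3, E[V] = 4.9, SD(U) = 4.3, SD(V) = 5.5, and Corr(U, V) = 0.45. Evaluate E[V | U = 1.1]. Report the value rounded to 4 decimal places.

6.8570

E[V | U=x] = μ_V + ρ(σ_V/σ_U)(x − μ_U) for jointly normal variables.
E[V | U=1.1] = 4.9 + (0.45)·(5.5/4.3)·(1.1 − (-2.3)) = 4.9 + (0.57558)·(3.4) = 6.8570.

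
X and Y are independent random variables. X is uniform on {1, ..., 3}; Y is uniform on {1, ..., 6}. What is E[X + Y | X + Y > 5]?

64/9

Outcomes with X + Y > 5: (1,5), (1,6), (2,4), (2,5), (2,6), (3,3), (3,4), (3,5), (3,6), each with probability 1/18.
E[X + Y | X + Y > 5] = (6 + 7 + 6 + 7 + 8 + 6 + 7 + 8 + 9) / 9 = 64/9.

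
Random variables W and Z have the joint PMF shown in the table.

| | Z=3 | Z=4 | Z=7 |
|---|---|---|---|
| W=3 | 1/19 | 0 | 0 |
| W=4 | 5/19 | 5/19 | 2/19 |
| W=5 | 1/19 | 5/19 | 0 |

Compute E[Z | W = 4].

P(W = 4) = 12/19.
Σ Z·P over the event = 3·(5/19) + 4·(5/19) + 7·(2/19) = 49/19.
E[Z | W = 4] = (49/19) / (12/19) = 49/12.

49/12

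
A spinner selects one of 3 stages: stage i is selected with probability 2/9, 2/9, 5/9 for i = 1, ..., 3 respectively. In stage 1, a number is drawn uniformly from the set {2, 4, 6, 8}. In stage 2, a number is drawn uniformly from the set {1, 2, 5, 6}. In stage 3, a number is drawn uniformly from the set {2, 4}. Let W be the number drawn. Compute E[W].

32/9

E[W | stage 1] = (2+4+6+8)/4 = 5.
E[W | stage 2] = (1+2+5+6)/4 = 7/2.
E[W | stage 3] = (2+4)/2 = 3.
By the law of total expectation,
E[W] = (2/9)·(5) + (2/9)·(7/2) + (5/9)·(3) = 32/9.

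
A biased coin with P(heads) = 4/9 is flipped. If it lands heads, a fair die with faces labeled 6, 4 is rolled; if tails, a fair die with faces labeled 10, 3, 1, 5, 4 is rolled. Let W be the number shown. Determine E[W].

43/9

E[W | heads] = (6+4)/2 = 5.
E[W | tails] = (10+3+1+5+4)/5 = 23/5.
By the law of total expectation,
E[W] = (4/9)·(5) + (5/9)·(23/5) = 43/9.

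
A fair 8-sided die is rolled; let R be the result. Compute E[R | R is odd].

Given R is odd, R is equally likely to be any of {1, 3, 5, 7}.
E[R | R is odd] = (1 + 3 + 5 + 7) / 4 = 4.

4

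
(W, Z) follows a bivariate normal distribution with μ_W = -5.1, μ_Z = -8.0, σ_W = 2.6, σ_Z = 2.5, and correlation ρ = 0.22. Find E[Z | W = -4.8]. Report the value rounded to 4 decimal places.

-7.9365

The regression of Z on W has slope ρ·σ_Z/σ_W and passes through (μ_W, μ_Z).
E[Z | W=-4.8] = -8.0 + (0.22)·(2.5/2.6)·(-4.8 − (-5.1)) = -8.0 + (0.21154)·(0.3) = -7.9365.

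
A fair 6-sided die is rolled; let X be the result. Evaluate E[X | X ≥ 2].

Given X ≥ 2, X is equally likely to be any of {2, 3, 4, 5, 6}.
E[X | X ≥ 2] = (2 + 3 + 4 + 5 + 6) / 5 = 4.

4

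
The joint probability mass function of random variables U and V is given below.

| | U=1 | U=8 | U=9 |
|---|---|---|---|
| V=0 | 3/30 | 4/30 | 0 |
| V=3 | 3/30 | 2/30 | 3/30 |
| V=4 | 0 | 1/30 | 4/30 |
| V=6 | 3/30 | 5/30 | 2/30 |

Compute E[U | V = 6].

61/10

P(V = 6) = 1/3.
Summing U·P(U=x,V=y) over the conditioning event gives 61/30.
E[U | V = 6] = (61/30) / (1/3) = 61/10.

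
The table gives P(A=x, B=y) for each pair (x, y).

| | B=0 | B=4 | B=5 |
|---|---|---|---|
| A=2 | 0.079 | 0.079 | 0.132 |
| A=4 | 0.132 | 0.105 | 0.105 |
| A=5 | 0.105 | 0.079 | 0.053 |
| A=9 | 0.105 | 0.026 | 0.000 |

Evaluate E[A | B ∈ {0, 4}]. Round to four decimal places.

4.7366

P(B ∈ {0, 4}) = 0.710.
Σ A·P over the event = 2·(0.079) + 2·(0.079) + 4·(0.132) + 4·(0.105) + 5·(0.105) + 5·(0.079) + 9·(0.105) + 9·(0.026) = 3.363.
E[A | B ∈ {0, 4}] = (3.363) / (0.710) = 4.7366.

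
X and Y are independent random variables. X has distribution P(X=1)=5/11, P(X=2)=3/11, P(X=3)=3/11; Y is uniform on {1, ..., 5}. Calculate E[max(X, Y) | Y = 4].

P(Y = 4) = 1/5.
Summing max(X,Y)·P(x,y) over outcomes with Y = 4 gives 4/5.
E[max(X, Y) | Y = 4] = (4/5) / (1/5) = 4.

4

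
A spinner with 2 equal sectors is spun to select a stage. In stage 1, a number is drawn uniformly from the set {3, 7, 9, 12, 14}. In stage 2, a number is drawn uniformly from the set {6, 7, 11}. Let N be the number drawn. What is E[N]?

E[N | stage 1] = (3+7+9+12+14)/5 = 9.
E[N | stage 2] = (6+7+11)/3 = 8.
By the law of total expectation,
E[N] = (1/2)·(9) + (1/2)·(8) = 17/2.

17/2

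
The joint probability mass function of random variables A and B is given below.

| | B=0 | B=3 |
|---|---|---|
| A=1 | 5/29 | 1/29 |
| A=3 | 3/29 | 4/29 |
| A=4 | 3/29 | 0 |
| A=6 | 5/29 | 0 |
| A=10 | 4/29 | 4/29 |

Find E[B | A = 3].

12/7

P(A = 3) = 7/29.
Summing B·P(A=x,B=y) over the conditioning event gives 12/29.
E[B | A = 3] = (12/29) / (7/29) = 12/7.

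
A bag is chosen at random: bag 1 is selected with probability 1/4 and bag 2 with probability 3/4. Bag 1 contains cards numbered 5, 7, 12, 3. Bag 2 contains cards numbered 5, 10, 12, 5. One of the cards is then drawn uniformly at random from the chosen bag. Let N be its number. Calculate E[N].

123/16

E[N | bag 1] = (5+7+12+3)/4 = 27/4.
E[N | bag 2] = (5+10+12+5)/4 = 8.
E[N] = (1/4)·(27/4) + (3/4)·(8) = 123/16.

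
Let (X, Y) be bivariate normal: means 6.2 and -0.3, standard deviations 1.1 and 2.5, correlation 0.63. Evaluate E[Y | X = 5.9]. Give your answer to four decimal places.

-0.7295

E[Y | X=x] = μ_Y + ρ(σ_Y/σ_X)(x − μ_X) for jointly normal variables.
E[Y | X=5.9] = -0.3 + (0.63)·(2.5/1.1)·(5.9 − (6.2)) = -0.3 + (1.4318)·(-0.3) = -0.7295.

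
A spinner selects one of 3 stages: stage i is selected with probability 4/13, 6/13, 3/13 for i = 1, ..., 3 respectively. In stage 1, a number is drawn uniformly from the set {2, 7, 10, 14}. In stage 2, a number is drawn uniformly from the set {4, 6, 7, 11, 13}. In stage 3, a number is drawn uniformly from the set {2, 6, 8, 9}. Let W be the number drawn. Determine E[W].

2019/260

E[W | stage 1] = (2+7+10+14)/4 = 33/4.
E[W | stage 2] = (4+6+7+11+13)/5 = 41/5.
E[W | stage 3] = (2+6+8+9)/4 = 25/4.
By the law of total expectation,
E[W] = (4/13)·(33/4) + (6/13)·(41/5) + (3/13)·(25/4) = 2019/260.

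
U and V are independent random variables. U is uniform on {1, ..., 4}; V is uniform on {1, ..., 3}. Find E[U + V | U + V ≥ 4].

46/9

Outcomes with U + V ≥ 4: (1,3), (2,2), (2,3), (3,1), (3,2), (3,3), (4,1), (4,2), (4,3), each with probability 1/12.
E[U + V | U + V ≥ 4] = (4 + 4 + 5 + 4 + 5 + 6 + 5 + 6 + 7) / 9 = 46/9.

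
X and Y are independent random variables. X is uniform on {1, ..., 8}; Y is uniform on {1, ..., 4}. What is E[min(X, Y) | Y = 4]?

Outcomes with Y = 4: (1,4), (2,4), (3,4), (4,4), (5,4), (6,4), (7,4), (8,4), each with probability 1/32.
E[min(X, Y) | Y = 4] = (1 + 2 + 3 + 4 + 4 + 4 + 4 + 4) / 8 = 13/4.

13/4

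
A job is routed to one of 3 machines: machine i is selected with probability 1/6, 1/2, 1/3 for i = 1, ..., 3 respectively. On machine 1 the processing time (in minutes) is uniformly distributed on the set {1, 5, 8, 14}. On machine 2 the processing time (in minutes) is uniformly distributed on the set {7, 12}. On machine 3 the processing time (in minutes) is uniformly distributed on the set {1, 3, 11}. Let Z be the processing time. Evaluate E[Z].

E[Z | machine 1] = (1+5+8+14)/4 = 7.
E[Z | machine 2] = (7+12)/2 = 19/2.
E[Z | machine 3] = (1+3+11)/3 = 5.
By the law of total expectation,
E[Z] = (1/6)·(7) + (1/2)·(19/2) + (1/3)·(5) = 91/12.

91/12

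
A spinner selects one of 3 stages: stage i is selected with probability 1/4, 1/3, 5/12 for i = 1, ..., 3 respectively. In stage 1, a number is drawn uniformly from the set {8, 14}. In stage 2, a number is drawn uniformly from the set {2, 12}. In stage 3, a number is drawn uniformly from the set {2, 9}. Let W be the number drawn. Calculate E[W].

59/8

E[W | stage 1] = (8+14)/2 = 11.
E[W | stage 2] = (2+12)/2 = 7.
E[W | stage 3] = (2+9)/2 = 11/2.
E[W] = (1/4)·(11) + (1/3)·(7) + (5/12)·(11/2) = 59/8.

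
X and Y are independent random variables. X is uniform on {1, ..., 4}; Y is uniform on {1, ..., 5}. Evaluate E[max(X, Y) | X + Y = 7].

Outcomes with X + Y = 7: (2,5), (3,4), (4,3), each with probability 1/20.
E[max(X, Y) | X + Y = 7] = (5 + 4 + 4) / 3 = 13/3.

13/3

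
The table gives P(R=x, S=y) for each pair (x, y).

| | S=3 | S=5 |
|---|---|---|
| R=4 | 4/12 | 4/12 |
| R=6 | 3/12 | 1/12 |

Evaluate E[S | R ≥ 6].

P(R ≥ 6) = 1/3.
Σ S·P over the event = 3·(3/12) + 5·(1/12) = 7/6.
E[S | R ≥ 6] = (7/6) / (1/3) = 7/2.

7/2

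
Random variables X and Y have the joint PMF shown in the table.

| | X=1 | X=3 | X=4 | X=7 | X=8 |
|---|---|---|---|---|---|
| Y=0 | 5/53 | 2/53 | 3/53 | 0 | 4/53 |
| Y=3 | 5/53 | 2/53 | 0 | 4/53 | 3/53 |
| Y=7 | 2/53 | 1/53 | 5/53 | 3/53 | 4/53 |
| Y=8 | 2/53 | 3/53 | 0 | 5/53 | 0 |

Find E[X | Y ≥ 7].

P(Y ≥ 7) = 25/53.
Σ X·P over the event = 1·(2/53) + 1·(2/53) + 3·(1/53) + 3·(3/53) + 4·(5/53) + 7·(3/53) + 7·(5/53) + 8·(4/53) = 124/53.
E[X | Y ≥ 7] = (124/53) / (25/53) = 124/25.

124/25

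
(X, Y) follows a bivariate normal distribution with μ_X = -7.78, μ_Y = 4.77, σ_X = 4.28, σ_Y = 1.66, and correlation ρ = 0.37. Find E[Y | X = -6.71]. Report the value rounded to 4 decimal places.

4.9236

For a bivariate normal, E[Y | X=x] = μ_Y + ρ·(σ_Y/σ_X)·(x − μ_X).
E[Y | X=-6.71] = 4.77 + (0.37)·(1.66/4.28)·(-6.71 − (-7.78)) = 4.77 + (0.143505)·(1.07) = 4.9236.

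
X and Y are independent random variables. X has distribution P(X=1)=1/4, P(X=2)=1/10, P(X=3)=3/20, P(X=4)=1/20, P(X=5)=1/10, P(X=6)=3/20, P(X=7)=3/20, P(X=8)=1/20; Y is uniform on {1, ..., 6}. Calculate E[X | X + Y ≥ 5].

221/49

P(X + Y ≥ 5) = 49/60.
Summing X·P(x,y) over outcomes with X + Y ≥ 5 gives 221/60.
E[X | X + Y ≥ 5] = (221/60) / (49/60) = 221/49.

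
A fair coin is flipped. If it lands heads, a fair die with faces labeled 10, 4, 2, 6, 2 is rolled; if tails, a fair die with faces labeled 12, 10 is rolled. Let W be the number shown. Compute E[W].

79/10

E[W | heads] = (10+4+2+6+2)/5 = 24/5.
E[W | tails] = (12+10)/2 = 11.
E[W] = (1/2)·(24/5) + (1/2)·(11) = 79/10.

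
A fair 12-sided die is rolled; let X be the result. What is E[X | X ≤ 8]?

Given X ≤ 8, X is equally likely to be any of {1, 2, 3, 4, 5, 6, 7, 8}.
E[X | X ≤ 8] = (1 + 2 + 3 + 4 + 5 + 6 + 7 + 8) / 8 = 9/2.

9/2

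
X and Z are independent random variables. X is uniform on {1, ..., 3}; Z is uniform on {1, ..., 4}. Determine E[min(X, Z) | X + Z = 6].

5/2

Outcomes with X + Z = 6: (2,4), (3,3), each with probability 1/12.
E[min(X, Z) | X + Z = 6] = (2 + 3) / 2 = 5/2.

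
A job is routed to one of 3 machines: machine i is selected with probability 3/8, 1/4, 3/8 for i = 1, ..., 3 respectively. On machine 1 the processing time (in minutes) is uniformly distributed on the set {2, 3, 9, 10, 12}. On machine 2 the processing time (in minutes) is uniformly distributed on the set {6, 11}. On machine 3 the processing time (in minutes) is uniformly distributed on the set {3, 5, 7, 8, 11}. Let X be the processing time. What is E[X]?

E[X | machine 1] = (2+3+9+10+12)/5 = 36/5.
E[X | machine 2] = (6+11)/2 = 17/2.
E[X | machine 3] = (3+5+7+8+11)/5 = 34/5.
By the law of total expectation,
E[X] = (3/8)·(36/5) + (1/4)·(17/2) + (3/8)·(34/5) = 59/8.

59/8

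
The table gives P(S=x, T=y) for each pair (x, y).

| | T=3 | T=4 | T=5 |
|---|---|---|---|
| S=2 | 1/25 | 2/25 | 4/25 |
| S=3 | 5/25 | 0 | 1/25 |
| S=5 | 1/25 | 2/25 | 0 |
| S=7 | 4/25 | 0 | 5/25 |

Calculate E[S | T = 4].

P(T = 4) = 4/25.
Σ S·P over the event = 2·(2/25) + 5·(2/25) = 14/25.
E[S | T = 4] = (14/25) / (4/25) = 7/2.

7/2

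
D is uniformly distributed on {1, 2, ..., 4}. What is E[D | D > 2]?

7/2

Given D > 2, D is equally likely to be any of {3, 4}.
E[D | D > 2] = (3 + 4) / 2 = 7/2.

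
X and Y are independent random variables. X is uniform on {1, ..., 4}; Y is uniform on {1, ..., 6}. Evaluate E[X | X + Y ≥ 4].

8/3

P(X + Y ≥ 4) = 7/8.
Summing X·P(x,y) over outcomes with X + Y ≥ 4 gives 7/3.
E[X | X + Y ≥ 4] = (7/3) / (7/8) = 8/3.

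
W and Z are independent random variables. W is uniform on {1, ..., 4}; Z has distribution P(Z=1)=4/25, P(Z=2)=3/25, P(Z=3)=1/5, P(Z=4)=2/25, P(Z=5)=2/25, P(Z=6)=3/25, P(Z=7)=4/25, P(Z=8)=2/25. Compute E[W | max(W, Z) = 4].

P(max(W, Z) = 4) = 1/5.
Summing W·P(x,y) over outcomes with max(W, Z) = 4 gives 17/25.
E[W | max(W, Z) = 4] = (17/25) / (1/5) = 17/5.

17/5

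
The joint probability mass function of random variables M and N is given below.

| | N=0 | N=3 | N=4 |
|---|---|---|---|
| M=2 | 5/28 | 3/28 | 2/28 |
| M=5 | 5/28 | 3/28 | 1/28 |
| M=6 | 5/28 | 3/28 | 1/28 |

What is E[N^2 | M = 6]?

43/9

P(M = 6) = 9/28.
Σ N^2·P over the event = 0·(5/28) + 9·(3/28) + 16·(1/28) = 43/28.
E[N^2 | M = 6] = (43/28) / (9/28) = 43/9.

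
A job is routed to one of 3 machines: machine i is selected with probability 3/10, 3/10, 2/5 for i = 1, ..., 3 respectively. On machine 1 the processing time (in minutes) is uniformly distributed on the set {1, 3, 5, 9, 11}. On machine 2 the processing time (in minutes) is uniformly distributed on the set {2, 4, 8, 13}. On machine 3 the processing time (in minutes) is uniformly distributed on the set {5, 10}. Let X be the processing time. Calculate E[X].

E[X | machine 1] = (1+3+5+9+11)/5 = 29/5.
E[X | machine 2] = (2+4+8+13)/4 = 27/4.
E[X | machine 3] = (5+10)/2 = 15/2.
E[X] = (3/10)·(29/5) + (3/10)·(27/4) + (2/5)·(15/2) = 1353/200.

1353/200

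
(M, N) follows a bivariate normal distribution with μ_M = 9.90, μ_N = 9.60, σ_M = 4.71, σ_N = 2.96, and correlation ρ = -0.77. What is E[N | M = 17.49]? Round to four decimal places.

For a bivariate normal, E[N | M=x] = μ_N + ρ·(σ_N/σ_M)·(x − μ_M).
E[N | M=17.49] = 9.60 + (-0.77)·(2.96/4.71)·(17.49 − (9.90)) = 9.60 + (-0.48391)·(7.59) = 5.9271.

5.9271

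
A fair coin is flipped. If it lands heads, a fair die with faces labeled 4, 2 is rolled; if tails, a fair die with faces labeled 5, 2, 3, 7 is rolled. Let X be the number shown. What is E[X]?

29/8

E[X | heads] = (4+2)/2 = 3.
E[X | tails] = (5+2+3+7)/4 = 17/4.
E[X] = (1/2)·(3) + (1/2)·(17/4) = 29/8.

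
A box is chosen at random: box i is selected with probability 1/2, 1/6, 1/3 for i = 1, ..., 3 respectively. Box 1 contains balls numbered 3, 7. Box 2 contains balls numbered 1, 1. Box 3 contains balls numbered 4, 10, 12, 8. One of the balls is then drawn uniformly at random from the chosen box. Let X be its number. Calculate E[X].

11/2

E[X | box 1] = (3+7)/2 = 5.
E[X | box 2] = (1+1)/2 = 1.
E[X | box 3] = (4+10+12+8)/4 = 17/2.
By the law of total expectation,
E[X] = (1/2)·(5) + (1/6)·(1) + (1/3)·(17/2) = 11/2.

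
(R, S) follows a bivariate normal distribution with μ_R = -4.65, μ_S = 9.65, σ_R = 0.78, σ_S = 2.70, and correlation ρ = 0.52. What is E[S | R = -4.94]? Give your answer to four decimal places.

For a bivariate normal, E[S | R=x] = μ_S + ρ·(σ_S/σ_R)·(x − μ_R).
E[S | R=-4.94] = 9.65 + (0.52)·(2.70/0.78)·(-4.94 − (-4.65)) = 9.65 + (1.8)·(-0.29) = 9.1280.

9.1280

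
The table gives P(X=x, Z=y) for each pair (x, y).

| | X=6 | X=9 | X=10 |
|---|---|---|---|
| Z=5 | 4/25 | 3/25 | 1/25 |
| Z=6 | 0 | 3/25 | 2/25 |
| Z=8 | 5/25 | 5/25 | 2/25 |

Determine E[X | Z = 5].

P(Z = 5) = 8/25.
Σ X·P over the event = 6·(4/25) + 9·(3/25) + 10·(1/25) = 61/25.
E[X | Z = 5] = (61/25) / (8/25) = 61/8.

61/8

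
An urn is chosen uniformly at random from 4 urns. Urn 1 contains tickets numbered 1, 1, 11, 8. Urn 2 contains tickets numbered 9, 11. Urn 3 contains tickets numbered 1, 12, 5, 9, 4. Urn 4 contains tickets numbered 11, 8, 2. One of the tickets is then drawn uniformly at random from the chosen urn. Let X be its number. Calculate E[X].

E[X | urn 1] = (1+1+11+8)/4 = 21/4.
E[X | urn 2] = (9+11)/2 = 10.
E[X | urn 3] = (1+12+5+9+4)/5 = 31/5.
E[X | urn 4] = (11+8+2)/3 = 7.
E[X] = (1/4)·(21/4) + (1/4)·(10) + (1/4)·(31/5) + (1/4)·(7) = 569/80.

569/80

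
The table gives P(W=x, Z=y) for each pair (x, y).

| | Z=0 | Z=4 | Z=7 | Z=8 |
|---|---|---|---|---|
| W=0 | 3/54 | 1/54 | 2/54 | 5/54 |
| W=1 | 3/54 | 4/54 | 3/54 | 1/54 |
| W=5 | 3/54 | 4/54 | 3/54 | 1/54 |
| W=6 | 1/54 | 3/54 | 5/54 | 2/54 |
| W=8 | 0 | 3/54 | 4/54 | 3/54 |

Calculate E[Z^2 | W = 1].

P(W = 1) = 11/54.
Σ Z^2·P over the event = 0·(3/54) + 16·(4/54) + 49·(3/54) + 64·(1/54) = 275/54.
E[Z^2 | W = 1] = (275/54) / (11/54) = 25.

25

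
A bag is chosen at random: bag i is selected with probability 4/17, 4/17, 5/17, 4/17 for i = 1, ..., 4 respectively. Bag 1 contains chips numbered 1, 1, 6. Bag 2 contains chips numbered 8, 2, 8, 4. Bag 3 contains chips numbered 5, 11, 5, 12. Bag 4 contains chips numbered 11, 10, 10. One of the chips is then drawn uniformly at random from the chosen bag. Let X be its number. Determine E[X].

E[X | bag 1] = (1+1+6)/3 = 8/3.
E[X | bag 2] = (8+2+8+4)/4 = 11/2.
E[X | bag 3] = (5+11+5+12)/4 = 33/4.
E[X | bag 4] = (11+10+10)/3 = 31/3.
By the law of total expectation,
E[X] = (4/17)·(8/3) + (4/17)·(11/2) + (5/17)·(33/4) + (4/17)·(31/3) = 461/68.

461/68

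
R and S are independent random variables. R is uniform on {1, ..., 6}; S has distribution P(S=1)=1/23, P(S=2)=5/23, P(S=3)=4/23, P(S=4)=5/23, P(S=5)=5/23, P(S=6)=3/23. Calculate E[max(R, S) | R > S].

255/52

P(R > S) = 26/69.
Summing max(R,S)·P(x,y) over outcomes with R > S gives 85/46.
E[max(R, S) | R > S] = (85/46) / (26/69) = 255/52.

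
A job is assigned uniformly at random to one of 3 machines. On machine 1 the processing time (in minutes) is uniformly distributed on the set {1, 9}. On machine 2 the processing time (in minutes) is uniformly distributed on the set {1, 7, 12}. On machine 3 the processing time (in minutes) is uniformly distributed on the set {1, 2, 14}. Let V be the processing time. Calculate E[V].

52/9

E[V | machine 1] = (1+9)/2 = 5.
E[V | machine 2] = (1+7+12)/3 = 20/3.
E[V | machine 3] = (1+2+14)/3 = 17/3.
By the law of total expectation,
E[V] = (1/3)·(5) + (1/3)·(20/3) + (1/3)·(17/3) = 52/9.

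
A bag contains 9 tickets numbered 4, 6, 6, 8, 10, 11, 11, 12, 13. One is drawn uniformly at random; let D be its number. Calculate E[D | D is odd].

35/3

P(D is odd) = 1/3.
Σ over the event: 11·2/9 + 13·1/9 = 35/9.
E[D | D is odd] = (35/9) / (1/3) = 35/3.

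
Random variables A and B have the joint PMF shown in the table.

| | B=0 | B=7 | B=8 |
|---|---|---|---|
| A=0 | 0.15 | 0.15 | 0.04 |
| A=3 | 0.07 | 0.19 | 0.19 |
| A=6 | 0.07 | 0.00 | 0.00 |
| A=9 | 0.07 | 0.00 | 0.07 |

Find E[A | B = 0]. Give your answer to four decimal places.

P(B = 0) = 0.36.
Σ A·P over the event = 0·(0.15) + 3·(0.07) + 6·(0.07) + 9·(0.07) = 1.26.
E[A | B = 0] = (1.26) / (0.36) = 3.5000.

3.5000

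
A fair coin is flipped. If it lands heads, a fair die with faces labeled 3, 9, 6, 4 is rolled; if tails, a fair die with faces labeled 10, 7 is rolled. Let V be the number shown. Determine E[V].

7

E[V | heads] = (3+9+6+4)/4 = 11/2.
E[V | tails] = (10+7)/2 = 17/2.
By the law of total expectation,
E[V] = (1/2)·(11/2) + (1/2)·(17/2) = 7.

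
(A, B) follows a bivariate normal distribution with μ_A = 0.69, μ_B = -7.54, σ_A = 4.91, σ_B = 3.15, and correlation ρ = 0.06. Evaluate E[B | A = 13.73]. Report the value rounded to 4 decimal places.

The regression of B on A has slope ρ·σ_B/σ_A and passes through (μ_A, μ_B).
E[B | A=13.73] = -7.54 + (0.06)·(3.15/4.91)·(13.73 − (0.69)) = -7.54 + (0.038493)·(13.04) = -7.0381.

-7.0381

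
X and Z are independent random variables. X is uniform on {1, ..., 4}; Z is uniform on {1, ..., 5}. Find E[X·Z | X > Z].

35/6

Outcomes with X > Z: (2,1), (3,1), (3,2), (4,1), (4,2), (4,3), each with probability 1/20.
E[X·Z | X > Z] = (2 + 3 + 6 + 4 + 8 + 12) / 6 = 35/6.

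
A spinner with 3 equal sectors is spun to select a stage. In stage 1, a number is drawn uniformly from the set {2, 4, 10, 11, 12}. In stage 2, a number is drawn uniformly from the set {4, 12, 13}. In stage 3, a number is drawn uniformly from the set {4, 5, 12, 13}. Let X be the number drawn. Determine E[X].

779/90

E[X | stage 1] = (2+4+10+11+12)/5 = 39/5.
E[X | stage 2] = (4+12+13)/3 = 29/3.
E[X | stage 3] = (4+5+12+13)/4 = 17/2.
E[X] = (1/3)·(39/5) + (1/3)·(29/3) + (1/3)·(17/2) = 779/90.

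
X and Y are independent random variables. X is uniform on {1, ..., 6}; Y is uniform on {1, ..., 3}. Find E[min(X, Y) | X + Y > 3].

29/15

P(X + Y > 3) = 5/6.
Summing min(X,Y)·P(x,y) over outcomes with X + Y > 3 gives 29/18.
E[min(X, Y) | X + Y > 3] = (29/18) / (5/6) = 29/15.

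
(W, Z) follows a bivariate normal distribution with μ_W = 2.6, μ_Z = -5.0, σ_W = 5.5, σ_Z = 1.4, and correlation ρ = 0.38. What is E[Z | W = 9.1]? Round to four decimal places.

The regression of Z on W has slope ρ·σ_Z/σ_W and passes through (μ_W, μ_Z).
E[Z | W=9.1] = -5.0 + (0.38)·(1.4/5.5)·(9.1 − (2.6)) = -5.0 + (0.096727)·(6.5) = -4.3713.

-4.3713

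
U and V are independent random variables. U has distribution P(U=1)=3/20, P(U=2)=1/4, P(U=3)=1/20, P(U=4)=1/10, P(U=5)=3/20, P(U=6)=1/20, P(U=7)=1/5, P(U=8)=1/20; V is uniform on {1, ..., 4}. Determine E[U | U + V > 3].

308/69

P(U + V > 3) = 69/80.
Summing U·P(x,y) over outcomes with U + V > 3 gives 77/20.
E[U | U + V > 3] = (77/20) / (69/80) = 308/69.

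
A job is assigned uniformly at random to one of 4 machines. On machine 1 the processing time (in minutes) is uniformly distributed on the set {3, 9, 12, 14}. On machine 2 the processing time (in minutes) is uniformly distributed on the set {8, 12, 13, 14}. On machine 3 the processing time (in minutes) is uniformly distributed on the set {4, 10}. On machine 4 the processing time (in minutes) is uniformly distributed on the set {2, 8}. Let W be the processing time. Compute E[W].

E[W | machine 1] = (3+9+12+14)/4 = 19/2.
E[W | machine 2] = (8+12+13+14)/4 = 47/4.
E[W | machine 3] = (4+10)/2 = 7.
E[W | machine 4] = (2+8)/2 = 5.
By the law of total expectation,
E[W] = (1/4)·(19/2) + (1/4)·(47/4) + (1/4)·(7) + (1/4)·(5) = 133/16.

133/16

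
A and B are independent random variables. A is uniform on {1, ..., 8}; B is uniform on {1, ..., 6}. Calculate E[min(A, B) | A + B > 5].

P(A + B > 5) = 19/24.
Summing min(A,B)·P(x,y) over outcomes with A + B > 5 gives 5/2.
E[min(A, B) | A + B > 5] = (5/2) / (19/24) = 60/19.

60/19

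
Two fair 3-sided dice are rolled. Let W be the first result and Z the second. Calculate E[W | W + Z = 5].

Outcomes with W + Z = 5: (2,3), (3,2), each with probability 1/9.
E[W | W + Z = 5] = (2 + 3) / 2 = 5/2.

5/2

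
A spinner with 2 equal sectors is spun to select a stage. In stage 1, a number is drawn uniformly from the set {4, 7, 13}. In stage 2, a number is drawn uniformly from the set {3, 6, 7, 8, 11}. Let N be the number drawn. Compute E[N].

E[N | stage 1] = (4+7+13)/3 = 8.
E[N | stage 2] = (3+6+7+8+11)/5 = 7.
By the law of total expectation,
E[N] = (1/2)·(8) + (1/2)·(7) = 15/2.

15/2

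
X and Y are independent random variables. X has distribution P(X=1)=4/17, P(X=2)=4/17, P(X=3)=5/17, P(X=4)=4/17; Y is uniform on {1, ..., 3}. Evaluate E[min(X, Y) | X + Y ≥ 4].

74/39

P(X + Y ≥ 4) = 13/17.
Summing min(X,Y)·P(x,y) over outcomes with X + Y ≥ 4 gives 74/51.
E[min(X, Y) | X + Y ≥ 4] = (74/51) / (13/17) = 74/39.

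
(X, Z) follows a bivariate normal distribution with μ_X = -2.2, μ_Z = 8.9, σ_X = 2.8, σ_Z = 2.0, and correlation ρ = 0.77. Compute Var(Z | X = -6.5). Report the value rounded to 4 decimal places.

The conditional variance in a bivariate normal is σ_Z²(1 − ρ²), independent of x.
Var(Z | X=-6.5) = (2.0)²·(1 − (0.77)²) = 4·0.4071 = 1.6284.

1.6284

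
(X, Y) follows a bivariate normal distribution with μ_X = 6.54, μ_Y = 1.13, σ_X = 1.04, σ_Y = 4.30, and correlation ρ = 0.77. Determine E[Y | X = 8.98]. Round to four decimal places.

8.8981

E[Y | X=x] = μ_Y + ρ(σ_Y/σ_X)(x − μ_X) for jointly normal variables.
E[Y | X=8.98] = 1.13 + (0.77)·(4.30/1.04)·(8.98 − (6.54)) = 1.13 + (3.18365)·(2.44) = 8.8981.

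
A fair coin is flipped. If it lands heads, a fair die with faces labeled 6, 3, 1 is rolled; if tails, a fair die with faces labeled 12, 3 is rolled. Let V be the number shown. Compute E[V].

E[V | heads] = (6+3+1)/3 = 10/3.
E[V | tails] = (12+3)/2 = 15/2.
E[V] = (1/2)·(10/3) + (1/2)·(15/2) = 65/12.

65/12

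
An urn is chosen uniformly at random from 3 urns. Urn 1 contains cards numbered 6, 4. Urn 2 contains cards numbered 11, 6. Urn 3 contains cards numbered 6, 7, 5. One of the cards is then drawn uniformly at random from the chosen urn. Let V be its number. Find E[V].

E[V | urn 1] = (6+4)/2 = 5.
E[V | urn 2] = (11+6)/2 = 17/2.
E[V | urn 3] = (6+7+5)/3 = 6.
E[V] = (1/3)·(5) + (1/3)·(17/2) + (1/3)·(6) = 13/2.

13/2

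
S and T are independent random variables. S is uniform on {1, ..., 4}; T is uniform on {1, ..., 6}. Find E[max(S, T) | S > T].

10/3

Outcomes with S > T: (2,1), (3,1), (3,2), (4,1), (4,2), (4,3), each with probability 1/24.
E[max(S, T) | S > T] = (2 + 3 + 3 + 4 + 4 + 4) / 6 = 10/3.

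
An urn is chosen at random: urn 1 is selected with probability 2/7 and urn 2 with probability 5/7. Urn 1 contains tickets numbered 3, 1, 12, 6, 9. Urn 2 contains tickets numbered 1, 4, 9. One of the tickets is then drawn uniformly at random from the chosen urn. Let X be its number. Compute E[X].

536/105

E[X | urn 1] = (3+1+12+6+9)/5 = 31/5.
E[X | urn 2] = (1+4+9)/3 = 14/3.
E[X] = (2/7)·(31/5) + (5/7)·(14/3) = 536/105.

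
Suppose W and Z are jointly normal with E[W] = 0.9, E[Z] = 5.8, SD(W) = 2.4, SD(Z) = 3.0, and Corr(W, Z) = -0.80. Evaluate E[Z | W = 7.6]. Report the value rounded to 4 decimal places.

For a bivariate normal, E[Z | W=x] = μ_Z + ρ·(σ_Z/σ_W)·(x − μ_W).
E[Z | W=7.6] = 5.8 + (-0.80)·(3.0/2.4)·(7.6 − (0.9)) = 5.8 + (-1)·(6.7) = -0.9000.

-0.9000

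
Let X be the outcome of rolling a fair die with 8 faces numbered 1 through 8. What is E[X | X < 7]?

Given X < 7, X is equally likely to be any of {1, 2, 3, 4, 5, 6}.
E[X | X < 7] = (1 + 2 + 3 + 4 + 5 + 6) / 6 = 7/2.

7/2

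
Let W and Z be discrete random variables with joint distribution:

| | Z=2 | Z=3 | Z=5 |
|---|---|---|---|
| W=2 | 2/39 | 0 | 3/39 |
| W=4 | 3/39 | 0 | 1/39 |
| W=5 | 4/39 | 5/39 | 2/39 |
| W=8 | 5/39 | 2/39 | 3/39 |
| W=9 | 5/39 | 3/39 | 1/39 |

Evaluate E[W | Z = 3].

P(Z = 3) = 10/39.
Σ W·P over the event = 5·(5/39) + 8·(2/39) + 9·(3/39) = 68/39.
E[W | Z = 3] = (68/39) / (10/39) = 34/5.

34/5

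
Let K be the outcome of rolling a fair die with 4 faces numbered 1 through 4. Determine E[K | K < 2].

Given K < 2, K is equally likely to be any of {1}.
E[K | K < 2] = (1) / 1 = 1.

1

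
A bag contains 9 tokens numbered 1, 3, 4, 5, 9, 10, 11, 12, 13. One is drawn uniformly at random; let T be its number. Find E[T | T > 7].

11

P(T > 7) = 5/9.
Σ over the event: 9·1/9 + 10·1/9 + 11·1/9 + 12·1/9 + 13·1/9 = 55/9.
E[T | T > 7] = (55/9) / (5/9) = 11.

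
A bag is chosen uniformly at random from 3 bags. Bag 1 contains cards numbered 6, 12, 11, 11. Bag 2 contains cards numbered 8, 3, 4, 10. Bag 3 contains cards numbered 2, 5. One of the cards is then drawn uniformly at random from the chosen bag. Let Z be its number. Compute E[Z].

79/12

E[Z | bag 1] = (6+12+11+11)/4 = 10.
E[Z | bag 2] = (8+3+4+10)/4 = 25/4.
E[Z | bag 3] = (2+5)/2 = 7/2.
E[Z] = (1/3)·(10) + (1/3)·(25/4) + (1/3)·(7/2) = 79/12.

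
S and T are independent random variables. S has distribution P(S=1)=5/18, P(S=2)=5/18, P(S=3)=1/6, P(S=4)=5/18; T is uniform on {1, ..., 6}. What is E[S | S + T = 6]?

22/9

P(S + T = 6) = 1/6.
Summing S·P(x,y) over outcomes with S + T = 6 gives 11/27.
E[S | S + T = 6] = (11/27) / (1/6) = 22/9.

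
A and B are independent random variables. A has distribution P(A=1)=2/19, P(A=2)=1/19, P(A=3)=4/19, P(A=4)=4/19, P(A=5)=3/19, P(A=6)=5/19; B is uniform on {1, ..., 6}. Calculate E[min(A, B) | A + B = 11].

5

P(A + B = 11) = 4/57.
Summing min(A,B)·P(x,y) over outcomes with A + B = 11 gives 20/57.
E[min(A, B) | A + B = 11] = (20/57) / (4/57) = 5.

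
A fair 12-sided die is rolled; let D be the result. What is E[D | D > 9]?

11

Given D > 9, D is equally likely to be any of {10, 11, 12}.
E[D | D > 9] = (10 + 11 + 12) / 3 = 11.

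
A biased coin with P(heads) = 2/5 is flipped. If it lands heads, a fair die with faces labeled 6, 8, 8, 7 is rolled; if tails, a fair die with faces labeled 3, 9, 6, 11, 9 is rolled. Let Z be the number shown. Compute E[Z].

E[Z | heads] = (6+8+8+7)/4 = 29/4.
E[Z | tails] = (3+9+6+11+9)/5 = 38/5.
E[Z] = (2/5)·(29/4) + (3/5)·(38/5) = 373/50.

373/50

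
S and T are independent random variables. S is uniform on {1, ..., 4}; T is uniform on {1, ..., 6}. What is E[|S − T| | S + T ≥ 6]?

15/7

P(S + T ≥ 6) = 7/12.
Summing |S−T|·P(x,y) over outcomes with S + T ≥ 6 gives 5/4.
E[|S − T| | S + T ≥ 6] = (5/4) / (7/12) = 15/7.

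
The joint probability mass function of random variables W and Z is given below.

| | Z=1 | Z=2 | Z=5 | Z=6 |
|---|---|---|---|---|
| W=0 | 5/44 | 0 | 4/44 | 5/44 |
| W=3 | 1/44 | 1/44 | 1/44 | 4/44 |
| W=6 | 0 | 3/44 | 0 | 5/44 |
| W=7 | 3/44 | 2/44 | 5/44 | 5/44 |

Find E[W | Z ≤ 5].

97/25

P(Z ≤ 5) = 25/44.
Summing W·P(W=x,Z=y) over the conditioning event gives 97/44.
E[W | Z ≤ 5] = (97/44) / (25/44) = 97/25.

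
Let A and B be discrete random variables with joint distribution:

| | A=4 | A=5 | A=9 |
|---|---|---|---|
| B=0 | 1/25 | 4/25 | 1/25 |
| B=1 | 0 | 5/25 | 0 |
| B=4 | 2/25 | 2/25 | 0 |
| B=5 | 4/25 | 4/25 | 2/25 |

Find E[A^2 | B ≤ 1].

322/11

P(B ≤ 1) = 11/25.
Σ A^2·P over the event = 16·(1/25) + 25·(4/25) + 25·(5/25) + 81·(1/25) = 322/25.
E[A^2 | B ≤ 1] = (322/25) / (11/25) = 322/11.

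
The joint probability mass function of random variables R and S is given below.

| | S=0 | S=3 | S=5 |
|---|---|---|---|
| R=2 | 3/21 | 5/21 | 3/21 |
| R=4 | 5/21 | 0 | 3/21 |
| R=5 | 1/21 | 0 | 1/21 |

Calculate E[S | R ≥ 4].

P(R ≥ 4) = 10/21.
Summing S·P(R=x,S=y) over the conditioning event gives 20/21.
E[S | R ≥ 4] = (20/21) / (10/21) = 2.

2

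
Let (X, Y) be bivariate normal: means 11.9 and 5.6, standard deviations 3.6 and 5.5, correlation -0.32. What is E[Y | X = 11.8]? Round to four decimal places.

5.6489

E[Y | X=x] = μ_Y + ρ(σ_Y/σ_X)(x − μ_X) for jointly normal variables.
E[Y | X=11.8] = 5.6 + (-0.32)·(5.5/3.6)·(11.8 − (11.9)) = 5.6 + (-0.48889)·(-0.1) = 5.6489.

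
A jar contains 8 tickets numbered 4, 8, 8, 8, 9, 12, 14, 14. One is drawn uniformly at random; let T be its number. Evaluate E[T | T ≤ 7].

4

P(T ≤ 7) = 1/8.
Σ over the event: 4·1/8 = 1/2.
E[T | T ≤ 7] = (1/2) / (1/8) = 4.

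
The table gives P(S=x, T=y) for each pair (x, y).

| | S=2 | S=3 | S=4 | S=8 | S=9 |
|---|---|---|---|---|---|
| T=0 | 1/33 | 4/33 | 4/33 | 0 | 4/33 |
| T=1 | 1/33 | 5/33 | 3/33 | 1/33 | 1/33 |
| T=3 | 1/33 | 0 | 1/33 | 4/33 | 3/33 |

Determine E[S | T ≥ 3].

65/9

P(T ≥ 3) = 3/11.
Σ S·P over the event = 2·(1/33) + 4·(1/33) + 8·(4/33) + 9·(3/33) = 65/33.
E[S | T ≥ 3] = (65/33) / (3/11) = 65/9.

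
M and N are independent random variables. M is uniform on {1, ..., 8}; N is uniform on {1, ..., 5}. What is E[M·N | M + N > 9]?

55/2

Outcomes with M + N > 9: (5,5), (6,4), (6,5), (7,3), (7,4), (7,5), (8,2), (8,3), (8,4), (8,5), each with probability 1/40.
E[M·N | M + N > 9] = (25 + 24 + 30 + 21 + 28 + 35 + 16 + 24 + 32 + 40) / 10 = 55/2.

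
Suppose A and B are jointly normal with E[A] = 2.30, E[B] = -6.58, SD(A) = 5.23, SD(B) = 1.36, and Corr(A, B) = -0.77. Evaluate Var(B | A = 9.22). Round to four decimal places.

0.7530

For a bivariate normal, Var(B | A=x) = σ_B²(1 − ρ²).
Var(B | A=9.22) = (1.36)²·(1 − (-0.77)²) = 1.8496·0.4071 = 0.7530.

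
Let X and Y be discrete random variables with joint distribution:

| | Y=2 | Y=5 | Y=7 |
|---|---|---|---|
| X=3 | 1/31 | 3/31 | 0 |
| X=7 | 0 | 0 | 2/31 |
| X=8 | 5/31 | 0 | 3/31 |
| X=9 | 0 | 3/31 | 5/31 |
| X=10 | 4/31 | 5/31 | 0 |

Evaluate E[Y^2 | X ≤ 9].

332/11

P(X ≤ 9) = 22/31.
Σ Y^2·P over the event = 4·(1/31) + 25·(3/31) + 49·(2/31) + 4·(5/31) + 49·(3/31) + 25·(3/31) + 49·(5/31) = 664/31.
E[Y^2 | X ≤ 9] = (664/31) / (22/31) = 332/11.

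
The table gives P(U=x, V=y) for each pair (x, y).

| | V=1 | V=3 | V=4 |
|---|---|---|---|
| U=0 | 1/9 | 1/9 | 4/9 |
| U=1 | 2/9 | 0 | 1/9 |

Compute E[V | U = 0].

10/3

P(U = 0) = 2/3.
Summing V·P(U=x,V=y) over the conditioning event gives 20/9.
E[V | U = 0] = (20/9) / (2/3) = 10/3.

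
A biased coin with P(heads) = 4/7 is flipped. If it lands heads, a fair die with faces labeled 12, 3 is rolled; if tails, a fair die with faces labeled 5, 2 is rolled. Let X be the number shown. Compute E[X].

E[X | heads] = (12+3)/2 = 15/2.
E[X | tails] = (5+2)/2 = 7/2.
E[X] = (4/7)·(15/2) + (3/7)·(7/2) = 81/14.

81/14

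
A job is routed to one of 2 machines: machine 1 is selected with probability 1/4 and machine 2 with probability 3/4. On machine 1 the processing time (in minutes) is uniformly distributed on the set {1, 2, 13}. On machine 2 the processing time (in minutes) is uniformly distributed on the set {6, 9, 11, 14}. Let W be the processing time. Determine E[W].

E[W | machine 1] = (1+2+13)/3 = 16/3.
E[W | machine 2] = (6+9+11+14)/4 = 10.
E[W] = (1/4)·(16/3) + (3/4)·(10) = 53/6.

53/6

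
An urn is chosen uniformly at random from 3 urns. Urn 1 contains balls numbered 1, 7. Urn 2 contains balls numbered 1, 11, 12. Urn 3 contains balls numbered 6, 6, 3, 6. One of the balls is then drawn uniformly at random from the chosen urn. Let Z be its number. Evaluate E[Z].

E[Z | urn 1] = (1+7)/2 = 4.
E[Z | urn 2] = (1+11+12)/3 = 8.
E[Z | urn 3] = (6+6+3+6)/4 = 21/4.
By the law of total expectation,
E[Z] = (1/3)·(4) + (1/3)·(8) + (1/3)·(21/4) = 23/4.

23/4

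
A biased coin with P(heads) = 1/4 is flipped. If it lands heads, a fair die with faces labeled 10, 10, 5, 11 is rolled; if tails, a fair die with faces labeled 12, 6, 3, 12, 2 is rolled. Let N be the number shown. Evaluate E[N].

E[N | heads] = (10+10+5+11)/4 = 9.
E[N | tails] = (12+6+3+12+2)/5 = 7.
E[N] = (1/4)·(9) + (3/4)·(7) = 15/2.

15/2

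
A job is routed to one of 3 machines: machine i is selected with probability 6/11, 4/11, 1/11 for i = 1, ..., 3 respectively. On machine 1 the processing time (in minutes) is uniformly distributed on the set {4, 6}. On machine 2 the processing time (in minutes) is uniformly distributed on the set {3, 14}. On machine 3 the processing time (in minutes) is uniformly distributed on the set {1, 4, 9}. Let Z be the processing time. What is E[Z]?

206/33

E[Z | machine 1] = (4+6)/2 = 5.
E[Z | machine 2] = (3+14)/2 = 17/2.
E[Z | machine 3] = (1+4+9)/3 = 14/3.
E[Z] = (6/11)·(5) + (4/11)·(17/2) + (1/11)·(14/3) = 206/33.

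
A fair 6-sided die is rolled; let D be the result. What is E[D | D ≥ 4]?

5

Given D ≥ 4, D is equally likely to be any of {4, 5, 6}.
E[D | D ≥ 4] = (4 + 5 + 6) / 3 = 5.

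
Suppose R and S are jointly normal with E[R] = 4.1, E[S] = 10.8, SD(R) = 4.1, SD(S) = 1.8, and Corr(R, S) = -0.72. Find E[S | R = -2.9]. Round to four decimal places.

13.0127

For a bivariate normal, E[S | R=x] = μ_S + ρ·(σ_S/σ_R)·(x − μ_R).
E[S | R=-2.9] = 10.8 + (-0.72)·(1.8/4.1)·(-2.9 − (4.1)) = 10.8 + (-0.3161)·(-7) = 13.0127.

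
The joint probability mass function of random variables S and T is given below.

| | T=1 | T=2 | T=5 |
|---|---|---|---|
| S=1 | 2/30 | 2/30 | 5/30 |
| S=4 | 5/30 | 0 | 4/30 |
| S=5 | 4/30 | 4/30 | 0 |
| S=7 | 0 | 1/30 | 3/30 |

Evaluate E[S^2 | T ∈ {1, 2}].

P(T ∈ {1, 2}) = 3/5.
Summing S^2·P(S=x,T=y) over the conditioning event gives 111/10.
E[S^2 | T ∈ {1, 2}] = (111/10) / (3/5) = 37/2.

37/2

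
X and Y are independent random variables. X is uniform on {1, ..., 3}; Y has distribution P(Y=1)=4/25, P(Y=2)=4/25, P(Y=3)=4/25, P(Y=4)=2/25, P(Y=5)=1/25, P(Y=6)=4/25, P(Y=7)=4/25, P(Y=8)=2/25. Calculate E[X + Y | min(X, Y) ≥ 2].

P(min(X, Y) ≥ 2) = 14/25.
Summing (X+Y)·P(x,y) over outcomes with min(X, Y) ≥ 2 gives 307/75.
E[X + Y | min(X, Y) ≥ 2] = (307/75) / (14/25) = 307/42.

307/42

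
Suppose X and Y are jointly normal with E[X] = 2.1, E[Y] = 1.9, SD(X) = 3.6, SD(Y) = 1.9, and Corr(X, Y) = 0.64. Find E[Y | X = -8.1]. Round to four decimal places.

-1.5453

The regression of Y on X has slope ρ·σ_Y/σ_X and passes through (μ_X, μ_Y).
E[Y | X=-8.1] = 1.9 + (0.64)·(1.9/3.6)·(-8.1 − (2.1)) = 1.9 + (0.337778)·(-10.2) = -1.5453.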